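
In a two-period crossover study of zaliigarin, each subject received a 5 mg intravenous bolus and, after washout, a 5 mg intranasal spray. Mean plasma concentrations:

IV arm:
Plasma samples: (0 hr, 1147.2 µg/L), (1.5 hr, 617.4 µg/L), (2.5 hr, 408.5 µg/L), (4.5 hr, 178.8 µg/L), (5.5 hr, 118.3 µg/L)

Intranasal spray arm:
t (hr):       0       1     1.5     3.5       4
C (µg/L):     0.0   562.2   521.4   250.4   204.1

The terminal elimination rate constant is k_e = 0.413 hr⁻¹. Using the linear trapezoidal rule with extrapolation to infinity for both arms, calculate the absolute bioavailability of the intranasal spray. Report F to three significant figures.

Trapezoidal AUC_0→5.5 (IV):
  [0→1.5]: (1147.2+617.4)/2 × 1.5 = 1323.45
  [1.5→2.5]: (617.4+408.5)/2 × 1 = 512.95
  [2.5→4.5]: (408.5+178.8)/2 × 2 = 587.3
  [4.5→5.5]: (178.8+118.3)/2 × 1 = 148.55
  Sum = 2572.25 µg/L·hr
IV tail: 118.3/0.413 = 286.441; AUC_iv,0→∞ = 2572.25 + 286.441 = 2858.691 µg/L·hr
Trapezoidal AUC_0→4 (intranasal spray):
  [0→1]: (0.0+562.2)/2 × 1 = 281.1
  [1→1.5]: (562.2+521.4)/2 × 0.5 = 270.9
  [1.5→3.5]: (521.4+250.4)/2 × 2 = 771.8
  [3.5→4]: (250.4+204.1)/2 × 0.5 = 113.625
  Sum = 1437.425 µg/L·hr
intranasal spray tail: 204.1/0.413 = 494.189; AUC_ev,0→∞ = 1437.425 + 494.189 = 1931.614 µg/L·hr
F = (AUC_ev/D_ev)/(AUC_iv/D_iv) = (1931.614/5)/(2858.691/5) = 386.3228/571.7382 = 0.6757

F = 0.676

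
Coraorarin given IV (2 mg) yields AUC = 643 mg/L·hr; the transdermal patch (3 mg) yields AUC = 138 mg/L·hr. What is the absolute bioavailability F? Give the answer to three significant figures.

F = (AUC_ev / D_ev) / (AUC_iv / D_iv)
  = (138/3) / (643/2)
  = 46 / 321.5 = 0.1431

F = 0.143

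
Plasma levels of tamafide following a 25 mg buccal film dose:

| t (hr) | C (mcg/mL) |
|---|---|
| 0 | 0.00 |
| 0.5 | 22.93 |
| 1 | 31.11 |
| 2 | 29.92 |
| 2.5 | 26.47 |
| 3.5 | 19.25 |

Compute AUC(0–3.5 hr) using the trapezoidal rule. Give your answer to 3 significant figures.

AUC = 86.7 mcg/mL·hr

Trapezoidal AUC_0→3.5:
  [0→0.5]: (0.00+22.93)/2 × 0.5 = 5.7325
  [0.5→1]: (22.93+31.11)/2 × 0.5 = 13.51
  [1→2]: (31.11+29.92)/2 × 1 = 30.515
  [2→2.5]: (29.92+26.47)/2 × 0.5 = 14.0975
  [2.5→3.5]: (26.47+19.25)/2 × 1 = 22.86
  Sum = 86.715 mcg/mL·hr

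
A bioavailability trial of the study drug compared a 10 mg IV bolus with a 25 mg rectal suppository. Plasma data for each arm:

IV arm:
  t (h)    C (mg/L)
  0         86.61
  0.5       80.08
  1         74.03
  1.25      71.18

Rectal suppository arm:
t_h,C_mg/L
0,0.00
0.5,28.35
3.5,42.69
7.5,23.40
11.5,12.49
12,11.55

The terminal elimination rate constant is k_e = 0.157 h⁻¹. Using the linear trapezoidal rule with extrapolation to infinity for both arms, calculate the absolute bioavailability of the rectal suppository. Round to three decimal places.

F = 0.288

Trapezoidal AUC_0→1.25 (IV):
  [0→0.5]: (86.61+80.08)/2 × 0.5 = 41.6725
  [0.5→1]: (80.08+74.03)/2 × 0.5 = 38.5275
  [1→1.25]: (74.03+71.18)/2 × 0.25 = 18.15125
  Sum = 98.35125 mg/L·h
IV tail: 71.18/0.157 = 453.376; AUC_iv,0→∞ = 98.35125 + 453.376 = 551.72725 mg/L·h
Trapezoidal AUC_0→12 (rectal suppository):
  [0→0.5]: (0.00+28.35)/2 × 0.5 = 7.0875
  [0.5→3.5]: (28.35+42.69)/2 × 3 = 106.56
  [3.5→7.5]: (42.69+23.40)/2 × 4 = 132.18
  [7.5→11.5]: (23.40+12.49)/2 × 4 = 71.78
  [11.5→12]: (12.49+11.55)/2 × 0.5 = 6.01
  Sum = 323.6175 mg/L·h
rectal suppository tail: 11.55/0.157 = 73.567; AUC_ev,0→∞ = 323.6175 + 73.567 = 397.1845 mg/L·h
F = (AUC_ev/D_ev)/(AUC_iv/D_iv) = (397.1845/25)/(551.72725/10) = 15.88738/55.172725 = 0.2880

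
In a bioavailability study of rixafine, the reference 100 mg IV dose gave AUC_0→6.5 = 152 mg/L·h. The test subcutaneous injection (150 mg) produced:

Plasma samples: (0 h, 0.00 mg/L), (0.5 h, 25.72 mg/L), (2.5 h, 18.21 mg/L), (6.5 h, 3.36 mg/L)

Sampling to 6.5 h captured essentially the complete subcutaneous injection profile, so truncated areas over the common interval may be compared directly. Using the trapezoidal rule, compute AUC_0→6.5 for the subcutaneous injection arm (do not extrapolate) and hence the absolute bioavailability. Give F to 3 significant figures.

F = 0.410

Trapezoidal AUC_0→6.5 (subcutaneous injection):
  [0→0.5]: (0.00+25.72)/2 × 0.5 = 6.43
  [0.5→2.5]: (25.72+18.21)/2 × 2 = 43.93
  [2.5→6.5]: (18.21+3.36)/2 × 4 = 43.14
  Sum = 93.5 mg/L·h
F = (AUC_ev/D_ev)/(AUC_iv/D_iv) = (93.5/150)/(152/100) = 0.623333/1.52 = 0.4101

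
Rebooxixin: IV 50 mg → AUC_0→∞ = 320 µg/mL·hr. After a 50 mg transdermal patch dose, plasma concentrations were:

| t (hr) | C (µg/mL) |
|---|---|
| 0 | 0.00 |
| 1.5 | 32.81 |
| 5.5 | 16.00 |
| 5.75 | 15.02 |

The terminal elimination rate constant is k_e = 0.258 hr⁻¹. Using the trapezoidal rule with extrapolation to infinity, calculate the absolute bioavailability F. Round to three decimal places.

Trapezoidal AUC_0→5.75 (transdermal patch):
  [0→1.5]: (0.00+32.81)/2 × 1.5 = 24.6075
  [1.5→5.5]: (32.81+16.00)/2 × 4 = 97.62
  [5.5→5.75]: (16.00+15.02)/2 × 0.25 = 3.8775
  Sum = 126.105 µg/mL·hr
Tail: C_last/k_e = 15.02/0.258 = 58.217
AUC_0→∞ (transdermal patch) = 126.105 + 58.217 = 184.322 µg/mL·hr
F = (AUC_ev/D_ev)/(AUC_iv/D_iv) = (184.322/50)/(320/50) = 3.68644/6.4 = 0.5760

F = 0.576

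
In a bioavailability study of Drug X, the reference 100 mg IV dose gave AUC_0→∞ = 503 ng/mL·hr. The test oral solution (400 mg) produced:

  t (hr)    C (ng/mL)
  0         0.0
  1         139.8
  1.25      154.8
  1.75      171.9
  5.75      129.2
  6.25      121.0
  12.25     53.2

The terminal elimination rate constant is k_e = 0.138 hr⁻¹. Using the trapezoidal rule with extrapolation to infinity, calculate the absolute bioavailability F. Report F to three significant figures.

F = 0.875

Trapezoidal AUC_0→12.25 (oral solution):
  [0→1]: (0.0+139.8)/2 × 1 = 69.9
  [1→1.25]: (139.8+154.8)/2 × 0.25 = 36.825
  [1.25→1.75]: (154.8+171.9)/2 × 0.5 = 81.675
  [1.75→5.75]: (171.9+129.2)/2 × 4 = 602.2
  [5.75→6.25]: (129.2+121.0)/2 × 0.5 = 62.55
  [6.25→12.25]: (121.0+53.2)/2 × 6 = 522.6
  Sum = 1375.75 ng/mL·hr
Tail: C_last/k_e = 53.2/0.138 = 385.507
AUC_0→∞ (oral solution) = 1375.75 + 385.507 = 1761.257 ng/mL·hr
F = (AUC_ev/D_ev)/(AUC_iv/D_iv) = (1761.257/400)/(503/100) = 4.4031425/5.03 = 0.8754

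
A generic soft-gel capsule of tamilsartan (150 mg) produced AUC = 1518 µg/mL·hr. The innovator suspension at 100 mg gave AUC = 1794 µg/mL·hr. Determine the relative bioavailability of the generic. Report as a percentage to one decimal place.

F_rel = (AUC_test/D_test) / (AUC_ref/D_ref)
      = (1518/150) / (1794/100)
      = 10.12 / 17.94 = 0.5641 = 56.41%

F_rel = 56.4%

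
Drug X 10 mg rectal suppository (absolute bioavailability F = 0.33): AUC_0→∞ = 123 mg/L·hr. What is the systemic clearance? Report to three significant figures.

CL = 0.0268 L/hr

CL = F × Dose / AUC_0→∞
   = 0.33 × 10 / 123 = 0.0268293 L/hr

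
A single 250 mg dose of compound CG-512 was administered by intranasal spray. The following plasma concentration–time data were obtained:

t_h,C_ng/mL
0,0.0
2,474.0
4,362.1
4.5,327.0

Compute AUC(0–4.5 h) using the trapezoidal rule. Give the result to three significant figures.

Trapezoidal AUC_0→4.5:
  [0→2]: (0.0+474.0)/2 × 2 = 474.0
  [2→4]: (474.0+362.1)/2 × 2 = 836.1
  [4→4.5]: (362.1+327.0)/2 × 0.5 = 172.275
  Sum = 1482.375 ng/mL·h

AUC = 1480 ng/mL·h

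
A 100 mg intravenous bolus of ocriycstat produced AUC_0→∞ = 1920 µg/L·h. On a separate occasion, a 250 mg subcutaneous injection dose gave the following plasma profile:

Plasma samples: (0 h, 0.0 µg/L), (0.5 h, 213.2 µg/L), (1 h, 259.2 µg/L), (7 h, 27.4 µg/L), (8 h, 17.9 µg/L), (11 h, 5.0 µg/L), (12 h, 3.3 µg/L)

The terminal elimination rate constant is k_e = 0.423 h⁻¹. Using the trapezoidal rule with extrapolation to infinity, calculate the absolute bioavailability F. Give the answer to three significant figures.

F = 0.229

Trapezoidal AUC_0→12 (subcutaneous injection):
  [0→0.5]: (0.0+213.2)/2 × 0.5 = 53.3
  [0.5→1]: (213.2+259.2)/2 × 0.5 = 118.1
  [1→7]: (259.2+27.4)/2 × 6 = 859.8
  [7→8]: (27.4+17.9)/2 × 1 = 22.65
  [8→11]: (17.9+5.0)/2 × 3 = 34.35
  [11→12]: (5.0+3.3)/2 × 1 = 4.15
  Sum = 1092.35 µg/L·h
Tail: C_last/k_e = 3.3/0.423 = 7.801
AUC_0→∞ (subcutaneous injection) = 1092.35 + 7.801 = 1100.151 µg/L·h
F = (AUC_ev/D_ev)/(AUC_iv/D_iv) = (1100.151/250)/(1920/100) = 4.400604/19.2 = 0.2292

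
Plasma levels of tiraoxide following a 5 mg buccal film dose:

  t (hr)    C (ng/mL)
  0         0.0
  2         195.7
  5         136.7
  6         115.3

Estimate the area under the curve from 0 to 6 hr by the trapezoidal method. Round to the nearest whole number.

AUC = 820 ng/mL·hr

Trapezoidal AUC_0→6:
  [0→2]: (0.0+195.7)/2 × 2 = 195.7
  [2→5]: (195.7+136.7)/2 × 3 = 498.6
  [5→6]: (136.7+115.3)/2 × 1 = 126.0
  Sum = 820.3 ng/mL·hr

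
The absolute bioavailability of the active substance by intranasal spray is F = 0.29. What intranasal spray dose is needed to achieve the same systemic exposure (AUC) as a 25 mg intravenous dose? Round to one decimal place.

For equal systemic exposure: F × D_ev = D_iv
D_ev = D_iv / F = 25 / 0.29 = 86.2069 mg

D_intranasal = 86.2 mg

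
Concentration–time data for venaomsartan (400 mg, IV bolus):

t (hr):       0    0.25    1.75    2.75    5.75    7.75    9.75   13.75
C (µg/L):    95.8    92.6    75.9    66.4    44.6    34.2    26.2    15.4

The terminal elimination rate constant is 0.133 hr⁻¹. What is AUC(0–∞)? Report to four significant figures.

Trapezoidal AUC_0→13.75:
  [0→0.25]: (95.8+92.6)/2 × 0.25 = 23.55
  [0.25→1.75]: (92.6+75.9)/2 × 1.5 = 126.375
  [1.75→2.75]: (75.9+66.4)/2 × 1 = 71.15
  [2.75→5.75]: (66.4+44.6)/2 × 3 = 166.5
  [5.75→7.75]: (44.6+34.2)/2 × 2 = 78.8
  [7.75→9.75]: (34.2+26.2)/2 × 2 = 60.4
  [9.75→13.75]: (26.2+15.4)/2 × 4 = 83.2
  Sum = 609.975 µg/L·hr
Extrapolated tail: C_last / k_e = 15.4 / 0.133 = 115.789
AUC_0→∞ = 609.975 + 115.789 = 725.764 µg/L·hr

AUC = 725.8 µg/L·hr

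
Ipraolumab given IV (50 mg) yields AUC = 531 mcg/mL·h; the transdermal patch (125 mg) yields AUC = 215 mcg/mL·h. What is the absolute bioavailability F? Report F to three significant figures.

F = (AUC_ev / D_ev) / (AUC_iv / D_iv)
  = (215/125) / (531/50)
  = 1.72 / 10.62 = 0.1620

F = 0.162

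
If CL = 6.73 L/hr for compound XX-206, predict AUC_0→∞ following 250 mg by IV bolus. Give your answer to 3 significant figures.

AUC_0→∞ = Dose_iv / CL
        = 250 / 6.73 = 37.1471 mg/L·hr

AUC = 37.1 mg/L·hr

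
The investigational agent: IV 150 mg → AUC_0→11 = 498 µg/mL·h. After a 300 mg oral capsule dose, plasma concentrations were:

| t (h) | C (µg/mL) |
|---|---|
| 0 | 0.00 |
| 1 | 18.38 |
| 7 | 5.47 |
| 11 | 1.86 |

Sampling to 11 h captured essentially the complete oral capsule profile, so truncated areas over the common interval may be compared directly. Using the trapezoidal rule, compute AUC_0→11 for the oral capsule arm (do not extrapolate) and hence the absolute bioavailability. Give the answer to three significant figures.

F = 0.0958

Trapezoidal AUC_0→11 (oral capsule):
  [0→1]: (0.00+18.38)/2 × 1 = 9.19
  [1→7]: (18.38+5.47)/2 × 6 = 71.55
  [7→11]: (5.47+1.86)/2 × 4 = 14.66
  Sum = 95.4 µg/mL·h
F = (AUC_ev/D_ev)/(AUC_iv/D_iv) = (95.4/300)/(498/150) = 0.318/3.32 = 0.0958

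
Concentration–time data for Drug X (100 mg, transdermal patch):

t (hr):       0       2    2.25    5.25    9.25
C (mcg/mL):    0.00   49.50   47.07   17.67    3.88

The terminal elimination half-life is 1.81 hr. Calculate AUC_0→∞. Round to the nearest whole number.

AUC = 212 mcg/mL·hr

Trapezoidal AUC_0→9.25:
  [0→2]: (0.00+49.50)/2 × 2 = 49.5
  [2→2.25]: (49.50+47.07)/2 × 0.25 = 12.07125
  [2.25→5.25]: (47.07+17.67)/2 × 3 = 97.11
  [5.25→9.25]: (17.67+3.88)/2 × 4 = 43.1
  Sum = 201.78125 mcg/mL·hr
k_e = ln2 / t½ = 0.693147 / 1.81 = 0.3830 hr^-1
Extrapolated tail: C_last / k_e = 3.88 / 0.383 = 10.131
AUC_0→∞ = 201.78125 + 10.131 = 211.91225 mcg/mL·hr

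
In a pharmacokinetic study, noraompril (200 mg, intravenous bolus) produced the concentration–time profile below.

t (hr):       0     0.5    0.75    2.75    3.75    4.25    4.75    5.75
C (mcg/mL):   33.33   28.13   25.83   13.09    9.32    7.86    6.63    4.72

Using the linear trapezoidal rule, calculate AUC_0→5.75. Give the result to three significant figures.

Trapezoidal AUC_0→5.75:
  [0→0.5]: (33.33+28.13)/2 × 0.5 = 15.365
  [0.5→0.75]: (28.13+25.83)/2 × 0.25 = 6.745
  [0.75→2.75]: (25.83+13.09)/2 × 2 = 38.92
  [2.75→3.75]: (13.09+9.32)/2 × 1 = 11.205
  [3.75→4.25]: (9.32+7.86)/2 × 0.5 = 4.295
  [4.25→4.75]: (7.86+6.63)/2 × 0.5 = 3.6225
  [4.75→5.75]: (6.63+4.72)/2 × 1 = 5.675
  Sum = 85.8275 mcg/mL·hr

AUC = 85.8 mcg/mL·hr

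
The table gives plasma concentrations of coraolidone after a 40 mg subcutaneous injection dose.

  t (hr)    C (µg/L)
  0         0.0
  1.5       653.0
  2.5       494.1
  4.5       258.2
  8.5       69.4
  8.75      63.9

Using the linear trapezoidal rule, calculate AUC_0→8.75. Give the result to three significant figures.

AUC = 2490 µg/L·hr

Trapezoidal AUC_0→8.75:
  [0→1.5]: (0.0+653.0)/2 × 1.5 = 489.75
  [1.5→2.5]: (653.0+494.1)/2 × 1 = 573.55
  [2.5→4.5]: (494.1+258.2)/2 × 2 = 752.3
  [4.5→8.5]: (258.2+69.4)/2 × 4 = 655.2
  [8.5→8.75]: (69.4+63.9)/2 × 0.25 = 16.6625
  Sum = 2487.4625 µg/L·hr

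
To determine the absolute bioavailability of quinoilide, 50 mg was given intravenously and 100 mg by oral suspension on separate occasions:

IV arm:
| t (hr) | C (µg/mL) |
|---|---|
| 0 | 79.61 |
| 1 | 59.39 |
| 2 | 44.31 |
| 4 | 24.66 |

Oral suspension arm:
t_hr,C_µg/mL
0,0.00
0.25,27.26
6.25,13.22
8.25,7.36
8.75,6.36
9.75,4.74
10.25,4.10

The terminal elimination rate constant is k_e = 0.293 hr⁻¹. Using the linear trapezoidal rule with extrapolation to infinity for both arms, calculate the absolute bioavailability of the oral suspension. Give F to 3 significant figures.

F = 0.311

Trapezoidal AUC_0→4 (IV):
  [0→1]: (79.61+59.39)/2 × 1 = 69.5
  [1→2]: (59.39+44.31)/2 × 1 = 51.85
  [2→4]: (44.31+24.66)/2 × 2 = 68.97
  Sum = 190.32 µg/mL·hr
IV tail: 24.66/0.293 = 84.164; AUC_iv,0→∞ = 190.32 + 84.164 = 274.484 µg/mL·hr
Trapezoidal AUC_0→10.25 (oral suspension):
  [0→0.25]: (0.00+27.26)/2 × 0.25 = 3.4075
  [0.25→6.25]: (27.26+13.22)/2 × 6 = 121.44
  [6.25→8.25]: (13.22+7.36)/2 × 2 = 20.58
  [8.25→8.75]: (7.36+6.36)/2 × 0.5 = 3.43
  [8.75→9.75]: (6.36+4.74)/2 × 1 = 5.55
  [9.75→10.25]: (4.74+4.10)/2 × 0.5 = 2.21
  Sum = 156.6175 µg/mL·hr
oral suspension tail: 4.10/0.293 = 13.993; AUC_ev,0→∞ = 156.6175 + 13.993 = 170.6105 µg/mL·hr
F = (AUC_ev/D_ev)/(AUC_iv/D_iv) = (170.6105/100)/(274.484/50) = 1.706105/5.48968 = 0.3108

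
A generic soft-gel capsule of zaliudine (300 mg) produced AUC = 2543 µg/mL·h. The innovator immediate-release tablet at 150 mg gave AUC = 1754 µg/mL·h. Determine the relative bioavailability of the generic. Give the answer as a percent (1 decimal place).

F_rel = 72.5%

F_rel = (AUC_test/D_test) / (AUC_ref/D_ref)
      = (2543/300) / (1754/150)
      = 8.47667 / 11.6933 = 0.7249 = 72.49%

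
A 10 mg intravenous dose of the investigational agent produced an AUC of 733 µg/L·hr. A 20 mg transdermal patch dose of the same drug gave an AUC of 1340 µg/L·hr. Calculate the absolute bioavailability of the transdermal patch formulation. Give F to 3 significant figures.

F = 0.914

F = (AUC_ev / D_ev) / (AUC_iv / D_iv)
  = (1340/20) / (733/10)
  = 67 / 73.3 = 0.9141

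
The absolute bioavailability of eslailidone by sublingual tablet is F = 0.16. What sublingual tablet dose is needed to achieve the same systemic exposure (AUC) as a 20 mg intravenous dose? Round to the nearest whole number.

For equal systemic exposure: F × D_ev = D_iv
D_ev = D_iv / F = 20 / 0.16 = 125 mg

D_sublingual = 125 mg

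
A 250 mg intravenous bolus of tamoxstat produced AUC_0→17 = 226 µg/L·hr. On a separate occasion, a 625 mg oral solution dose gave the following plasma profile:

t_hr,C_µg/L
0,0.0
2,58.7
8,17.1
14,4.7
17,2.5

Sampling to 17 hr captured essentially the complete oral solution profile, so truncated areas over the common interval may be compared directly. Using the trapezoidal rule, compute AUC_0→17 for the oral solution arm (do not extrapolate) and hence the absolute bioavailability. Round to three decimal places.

F = 0.641

Trapezoidal AUC_0→17 (oral solution):
  [0→2]: (0.0+58.7)/2 × 2 = 58.7
  [2→8]: (58.7+17.1)/2 × 6 = 227.4
  [8→14]: (17.1+4.7)/2 × 6 = 65.4
  [14→17]: (4.7+2.5)/2 × 3 = 10.8
  Sum = 362.3 µg/L·hr
F = (AUC_ev/D_ev)/(AUC_iv/D_iv) = (362.3/625)/(226/250) = 0.57968/0.904 = 0.6412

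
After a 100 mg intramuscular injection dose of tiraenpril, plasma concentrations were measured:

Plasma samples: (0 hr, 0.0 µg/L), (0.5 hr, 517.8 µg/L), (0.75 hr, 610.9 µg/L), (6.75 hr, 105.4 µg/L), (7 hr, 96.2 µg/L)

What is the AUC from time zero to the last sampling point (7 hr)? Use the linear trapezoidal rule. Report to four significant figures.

Trapezoidal AUC_0→7:
  [0→0.5]: (0.0+517.8)/2 × 0.5 = 129.45
  [0.5→0.75]: (517.8+610.9)/2 × 0.25 = 141.0875
  [0.75→6.75]: (610.9+105.4)/2 × 6 = 2148.9
  [6.75→7]: (105.4+96.2)/2 × 0.25 = 25.2
  Sum = 2444.6375 µg/L·hr

AUC = 2445 µg/L·hr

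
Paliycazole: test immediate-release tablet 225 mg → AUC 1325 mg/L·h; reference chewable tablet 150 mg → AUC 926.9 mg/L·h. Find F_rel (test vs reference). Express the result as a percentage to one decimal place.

F_rel = (AUC_test/D_test) / (AUC_ref/D_ref)
      = (1325/225) / (926.9/150)
      = 5.88889 / 6.17933 = 0.9530 = 95.30%

F_rel = 95.3%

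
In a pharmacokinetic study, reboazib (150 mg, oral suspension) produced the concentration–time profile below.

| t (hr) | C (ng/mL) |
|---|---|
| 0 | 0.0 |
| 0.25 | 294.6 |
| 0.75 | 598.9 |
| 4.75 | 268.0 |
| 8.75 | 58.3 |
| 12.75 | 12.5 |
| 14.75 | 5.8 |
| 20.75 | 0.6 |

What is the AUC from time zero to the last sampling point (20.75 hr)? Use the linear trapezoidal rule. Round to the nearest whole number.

AUC = 2826 ng/mL·hr

Trapezoidal AUC_0→20.75:
  [0→0.25]: (0.0+294.6)/2 × 0.25 = 36.825
  [0.25→0.75]: (294.6+598.9)/2 × 0.5 = 223.375
  [0.75→4.75]: (598.9+268.0)/2 × 4 = 1733.8
  [4.75→8.75]: (268.0+58.3)/2 × 4 = 652.6
  [8.75→12.75]: (58.3+12.5)/2 × 4 = 141.6
  [12.75→14.75]: (12.5+5.8)/2 × 2 = 18.3
  [14.75→20.75]: (5.8+0.6)/2 × 6 = 19.2
  Sum = 2825.7 ng/mL·hr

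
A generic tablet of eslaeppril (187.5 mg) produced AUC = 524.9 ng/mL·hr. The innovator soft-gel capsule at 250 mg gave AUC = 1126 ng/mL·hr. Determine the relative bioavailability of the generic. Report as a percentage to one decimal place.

F_rel = (AUC_test/D_test) / (AUC_ref/D_ref)
      = (524.9/187.5) / (1126/250)
      = 2.79947 / 4.504 = 0.6216 = 62.16%

F_rel = 62.2%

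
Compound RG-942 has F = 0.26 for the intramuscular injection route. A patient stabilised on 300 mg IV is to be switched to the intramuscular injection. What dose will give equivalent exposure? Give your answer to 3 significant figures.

For equal systemic exposure: F × D_ev = D_iv
D_ev = D_iv / F = 300 / 0.26 = 1153.85 mg

D_intramuscular = 1150 mg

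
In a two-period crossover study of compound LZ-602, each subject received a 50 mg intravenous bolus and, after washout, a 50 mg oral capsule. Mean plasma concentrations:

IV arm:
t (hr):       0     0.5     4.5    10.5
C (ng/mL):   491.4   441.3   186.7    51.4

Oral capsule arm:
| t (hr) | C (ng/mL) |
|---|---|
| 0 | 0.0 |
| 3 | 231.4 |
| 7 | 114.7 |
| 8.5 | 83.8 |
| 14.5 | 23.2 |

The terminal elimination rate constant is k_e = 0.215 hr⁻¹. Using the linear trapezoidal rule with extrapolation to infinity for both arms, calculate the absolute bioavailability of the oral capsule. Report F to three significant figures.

F = 0.662

Trapezoidal AUC_0→10.5 (IV):
  [0→0.5]: (491.4+441.3)/2 × 0.5 = 233.175
  [0.5→4.5]: (441.3+186.7)/2 × 4 = 1256.0
  [4.5→10.5]: (186.7+51.4)/2 × 6 = 714.3
  Sum = 2203.475 ng/mL·hr
IV tail: 51.4/0.215 = 239.070; AUC_iv,0→∞ = 2203.475 + 239.070 = 2442.545 ng/mL·hr
Trapezoidal AUC_0→14.5 (oral capsule):
  [0→3]: (0.0+231.4)/2 × 3 = 347.1
  [3→7]: (231.4+114.7)/2 × 4 = 692.2
  [7→8.5]: (114.7+83.8)/2 × 1.5 = 148.875
  [8.5→14.5]: (83.8+23.2)/2 × 6 = 321.0
  Sum = 1509.175 ng/mL·hr
oral capsule tail: 23.2/0.215 = 107.907; AUC_ev,0→∞ = 1509.175 + 107.907 = 1617.082 ng/mL·hr
F = (AUC_ev/D_ev)/(AUC_iv/D_iv) = (1617.082/50)/(2442.545/50) = 32.34164/48.8509 = 0.6620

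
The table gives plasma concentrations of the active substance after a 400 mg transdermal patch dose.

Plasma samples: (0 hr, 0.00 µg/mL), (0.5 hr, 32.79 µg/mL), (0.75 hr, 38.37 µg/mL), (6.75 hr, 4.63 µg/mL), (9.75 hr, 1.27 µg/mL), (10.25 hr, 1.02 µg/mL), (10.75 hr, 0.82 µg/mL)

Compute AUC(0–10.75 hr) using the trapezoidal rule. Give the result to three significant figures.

Trapezoidal AUC_0→10.75:
  [0→0.5]: (0.00+32.79)/2 × 0.5 = 8.1975
  [0.5→0.75]: (32.79+38.37)/2 × 0.25 = 8.895
  [0.75→6.75]: (38.37+4.63)/2 × 6 = 129.0
  [6.75→9.75]: (4.63+1.27)/2 × 3 = 8.85
  [9.75→10.25]: (1.27+1.02)/2 × 0.5 = 0.5725
  [10.25→10.75]: (1.02+0.82)/2 × 0.5 = 0.46
  Sum = 155.975 µg/mL·hr

AUC = 156 µg/mL·hr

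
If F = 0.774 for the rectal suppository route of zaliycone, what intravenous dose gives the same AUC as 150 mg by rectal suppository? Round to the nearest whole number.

Systemic exposure from an extravascular dose = F × D_ev, so the equivalent IV dose is F × D_ev.
D_iv = F × D_ev = 0.774 × 150 = 116.1 mg

D_iv = 116 mg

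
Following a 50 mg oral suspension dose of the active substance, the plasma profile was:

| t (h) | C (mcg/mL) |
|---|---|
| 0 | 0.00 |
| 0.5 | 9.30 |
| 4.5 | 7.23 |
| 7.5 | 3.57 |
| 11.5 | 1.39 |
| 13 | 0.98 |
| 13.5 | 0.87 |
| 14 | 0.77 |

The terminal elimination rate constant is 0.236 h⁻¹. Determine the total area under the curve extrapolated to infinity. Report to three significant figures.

AUC = 67.4 mcg/mL·h

Trapezoidal AUC_0→14:
  [0→0.5]: (0.00+9.30)/2 × 0.5 = 2.325
  [0.5→4.5]: (9.30+7.23)/2 × 4 = 33.06
  [4.5→7.5]: (7.23+3.57)/2 × 3 = 16.2
  [7.5→11.5]: (3.57+1.39)/2 × 4 = 9.92
  [11.5→13]: (1.39+0.98)/2 × 1.5 = 1.7775
  [13→13.5]: (0.98+0.87)/2 × 0.5 = 0.4625
  [13.5→14]: (0.87+0.77)/2 × 0.5 = 0.41
  Sum = 64.155 mcg/mL·h
Extrapolated tail: C_last / k_e = 0.77 / 0.236 = 3.263
AUC_0→∞ = 64.155 + 3.263 = 67.418 mcg/mL·h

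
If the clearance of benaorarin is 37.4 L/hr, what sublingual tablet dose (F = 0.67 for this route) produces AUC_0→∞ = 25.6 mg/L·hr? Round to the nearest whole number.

Dose = CL × AUC_0→∞ / F
     = 37.4 × 25.6 / 0.67 = 1429.01 mg

Dose = 1429 mg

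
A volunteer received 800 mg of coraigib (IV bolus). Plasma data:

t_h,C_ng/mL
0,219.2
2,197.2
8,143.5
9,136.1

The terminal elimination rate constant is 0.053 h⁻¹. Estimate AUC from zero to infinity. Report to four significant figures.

Trapezoidal AUC_0→9:
  [0→2]: (219.2+197.2)/2 × 2 = 416.4
  [2→8]: (197.2+143.5)/2 × 6 = 1022.1
  [8→9]: (143.5+136.1)/2 × 1 = 139.8
  Sum = 1578.3 ng/mL·h
Extrapolated tail: C_last / k_e = 136.1 / 0.053 = 2567.925
AUC_0→∞ = 1578.3 + 2567.925 = 4146.225 ng/mL·h

AUC = 4146 ng/mL·h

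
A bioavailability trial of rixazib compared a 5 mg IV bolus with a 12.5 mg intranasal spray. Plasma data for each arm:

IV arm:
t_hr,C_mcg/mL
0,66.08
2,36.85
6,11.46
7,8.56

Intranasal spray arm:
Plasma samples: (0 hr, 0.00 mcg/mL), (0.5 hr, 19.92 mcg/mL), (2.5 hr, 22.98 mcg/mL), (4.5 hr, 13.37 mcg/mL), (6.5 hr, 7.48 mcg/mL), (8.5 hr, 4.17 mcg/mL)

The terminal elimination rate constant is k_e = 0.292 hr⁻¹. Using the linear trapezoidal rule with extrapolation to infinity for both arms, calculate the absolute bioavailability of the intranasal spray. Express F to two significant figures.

F = 0.22

Trapezoidal AUC_0→7 (IV):
  [0→2]: (66.08+36.85)/2 × 2 = 102.93
  [2→6]: (36.85+11.46)/2 × 4 = 96.62
  [6→7]: (11.46+8.56)/2 × 1 = 10.01
  Sum = 209.56 mcg/mL·hr
IV tail: 8.56/0.292 = 29.315; AUC_iv,0→∞ = 209.56 + 29.315 = 238.875 mcg/mL·hr
Trapezoidal AUC_0→8.5 (intranasal spray):
  [0→0.5]: (0.00+19.92)/2 × 0.5 = 4.98
  [0.5→2.5]: (19.92+22.98)/2 × 2 = 42.9
  [2.5→4.5]: (22.98+13.37)/2 × 2 = 36.35
  [4.5→6.5]: (13.37+7.48)/2 × 2 = 20.85
  [6.5→8.5]: (7.48+4.17)/2 × 2 = 11.65
  Sum = 116.73 mcg/mL·hr
intranasal spray tail: 4.17/0.292 = 14.281; AUC_ev,0→∞ = 116.73 + 14.281 = 131.011 mcg/mL·hr
F = (AUC_ev/D_ev)/(AUC_iv/D_iv) = (131.011/12.5)/(238.875/5) = 10.48088/47.775 = 0.2194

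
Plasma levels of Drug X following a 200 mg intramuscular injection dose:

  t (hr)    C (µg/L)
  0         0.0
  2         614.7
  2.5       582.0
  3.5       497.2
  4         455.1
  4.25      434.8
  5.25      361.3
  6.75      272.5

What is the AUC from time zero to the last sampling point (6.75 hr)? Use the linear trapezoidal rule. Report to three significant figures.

AUC = 2680 µg/L·hr

Trapezoidal AUC_0→6.75:
  [0→2]: (0.0+614.7)/2 × 2 = 614.7
  [2→2.5]: (614.7+582.0)/2 × 0.5 = 299.175
  [2.5→3.5]: (582.0+497.2)/2 × 1 = 539.6
  [3.5→4]: (497.2+455.1)/2 × 0.5 = 238.075
  [4→4.25]: (455.1+434.8)/2 × 0.25 = 111.2375
  [4.25→5.25]: (434.8+361.3)/2 × 1 = 398.05
  [5.25→6.75]: (361.3+272.5)/2 × 1.5 = 475.35
  Sum = 2676.1875 µg/L·hr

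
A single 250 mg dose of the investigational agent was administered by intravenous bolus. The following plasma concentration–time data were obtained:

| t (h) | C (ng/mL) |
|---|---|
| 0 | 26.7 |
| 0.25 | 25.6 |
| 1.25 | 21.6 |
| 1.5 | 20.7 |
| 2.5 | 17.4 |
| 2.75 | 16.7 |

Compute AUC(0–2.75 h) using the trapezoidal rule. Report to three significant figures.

Trapezoidal AUC_0→2.75:
  [0→0.25]: (26.7+25.6)/2 × 0.25 = 6.5375
  [0.25→1.25]: (25.6+21.6)/2 × 1 = 23.6
  [1.25→1.5]: (21.6+20.7)/2 × 0.25 = 5.2875
  [1.5→2.5]: (20.7+17.4)/2 × 1 = 19.05
  [2.5→2.75]: (17.4+16.7)/2 × 0.25 = 4.2625
  Sum = 58.7375 ng/mL·h

AUC = 58.7 ng/mL·h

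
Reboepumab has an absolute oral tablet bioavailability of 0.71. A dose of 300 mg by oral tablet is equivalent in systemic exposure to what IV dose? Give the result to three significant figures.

Systemic exposure from an extravascular dose = F × D_ev, so the equivalent IV dose is F × D_ev.
D_iv = F × D_ev = 0.71 × 300 = 213 mg

D_iv = 213 mg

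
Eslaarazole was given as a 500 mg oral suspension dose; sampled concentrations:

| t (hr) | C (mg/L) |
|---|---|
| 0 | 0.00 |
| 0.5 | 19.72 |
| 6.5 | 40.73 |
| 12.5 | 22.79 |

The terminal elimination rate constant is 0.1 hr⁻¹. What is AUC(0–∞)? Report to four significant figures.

AUC = 604.7 mg/L·hr

Trapezoidal AUC_0→12.5:
  [0→0.5]: (0.00+19.72)/2 × 0.5 = 4.93
  [0.5→6.5]: (19.72+40.73)/2 × 6 = 181.35
  [6.5→12.5]: (40.73+22.79)/2 × 6 = 190.56
  Sum = 376.84 mg/L·hr
Extrapolated tail: C_last / k_e = 22.79 / 0.1 = 227.900
AUC_0→∞ = 376.84 + 227.900 = 604.74 mg/L·hr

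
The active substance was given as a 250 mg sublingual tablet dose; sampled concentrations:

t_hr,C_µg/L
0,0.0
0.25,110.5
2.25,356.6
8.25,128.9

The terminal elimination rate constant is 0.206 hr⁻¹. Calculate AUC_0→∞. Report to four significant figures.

AUC = 2563 µg/L·hr

Trapezoidal AUC_0→8.25:
  [0→0.25]: (0.0+110.5)/2 × 0.25 = 13.8125
  [0.25→2.25]: (110.5+356.6)/2 × 2 = 467.1
  [2.25→8.25]: (356.6+128.9)/2 × 6 = 1456.5
  Sum = 1937.4125 µg/L·hr
Extrapolated tail: C_last / k_e = 128.9 / 0.206 = 625.728
AUC_0→∞ = 1937.4125 + 625.728 = 2563.1405 µg/L·hr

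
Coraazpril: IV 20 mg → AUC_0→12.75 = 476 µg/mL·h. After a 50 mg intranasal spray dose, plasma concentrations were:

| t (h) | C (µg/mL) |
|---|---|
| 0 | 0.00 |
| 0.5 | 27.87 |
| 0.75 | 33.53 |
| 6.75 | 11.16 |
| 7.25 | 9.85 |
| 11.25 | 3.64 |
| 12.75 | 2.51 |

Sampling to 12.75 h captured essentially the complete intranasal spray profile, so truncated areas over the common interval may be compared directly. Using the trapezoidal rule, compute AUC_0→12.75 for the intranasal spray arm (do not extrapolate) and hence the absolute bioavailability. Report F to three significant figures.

Trapezoidal AUC_0→12.75 (intranasal spray):
  [0→0.5]: (0.00+27.87)/2 × 0.5 = 6.9675
  [0.5→0.75]: (27.87+33.53)/2 × 0.25 = 7.675
  [0.75→6.75]: (33.53+11.16)/2 × 6 = 134.07
  [6.75→7.25]: (11.16+9.85)/2 × 0.5 = 5.2525
  [7.25→11.25]: (9.85+3.64)/2 × 4 = 26.98
  [11.25→12.75]: (3.64+2.51)/2 × 1.5 = 4.6125
  Sum = 185.5575 µg/mL·h
F = (AUC_ev/D_ev)/(AUC_iv/D_iv) = (185.5575/50)/(476/20) = 3.71115/23.8 = 0.1559

F = 0.156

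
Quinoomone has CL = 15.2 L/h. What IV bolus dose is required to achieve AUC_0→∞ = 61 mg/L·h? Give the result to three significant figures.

Dose = 927 mg

Dose_iv = CL × AUC_0→∞
     = 15.2 × 61 = 927.2 mg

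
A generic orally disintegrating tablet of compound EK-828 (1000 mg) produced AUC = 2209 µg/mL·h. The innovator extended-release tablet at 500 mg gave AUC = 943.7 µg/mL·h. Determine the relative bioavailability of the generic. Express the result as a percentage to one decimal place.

F_rel = 117.0%

F_rel = (AUC_test/D_test) / (AUC_ref/D_ref)
      = (2209/1000) / (943.7/500)
      = 2.209 / 1.8874 = 1.1704 = 117.04%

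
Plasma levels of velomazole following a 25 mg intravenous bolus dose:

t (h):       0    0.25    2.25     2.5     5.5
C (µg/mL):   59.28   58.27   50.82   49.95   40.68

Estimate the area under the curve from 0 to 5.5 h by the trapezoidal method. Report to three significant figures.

Trapezoidal AUC_0→5.5:
  [0→0.25]: (59.28+58.27)/2 × 0.25 = 14.69375
  [0.25→2.25]: (58.27+50.82)/2 × 2 = 109.09
  [2.25→2.5]: (50.82+49.95)/2 × 0.25 = 12.59625
  [2.5→5.5]: (49.95+40.68)/2 × 3 = 135.945
  Sum = 272.325 µg/mL·h

AUC = 272 µg/mL·h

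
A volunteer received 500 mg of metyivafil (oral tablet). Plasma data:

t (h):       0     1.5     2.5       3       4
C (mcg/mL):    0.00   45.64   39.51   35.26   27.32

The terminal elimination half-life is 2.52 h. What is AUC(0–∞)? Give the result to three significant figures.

Trapezoidal AUC_0→4:
  [0→1.5]: (0.00+45.64)/2 × 1.5 = 34.23
  [1.5→2.5]: (45.64+39.51)/2 × 1 = 42.575
  [2.5→3]: (39.51+35.26)/2 × 0.5 = 18.6925
  [3→4]: (35.26+27.32)/2 × 1 = 31.29
  Sum = 126.7875 mcg/mL·h
k_e = ln2 / t½ = 0.693147 / 2.52 = 0.2751 h^-1
Extrapolated tail: C_last / k_e = 27.32 / 0.2751 = 99.309
AUC_0→∞ = 126.7875 + 99.309 = 226.0965 mcg/mL·h

AUC = 226 mcg/mL·h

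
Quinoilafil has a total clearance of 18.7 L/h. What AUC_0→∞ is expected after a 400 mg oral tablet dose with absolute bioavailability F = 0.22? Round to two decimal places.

AUC_0→∞ = F × Dose / CL
        = 0.22 × 400 / 18.7 = 4.70588 mg/L·h

AUC = 4.71 mg/L·h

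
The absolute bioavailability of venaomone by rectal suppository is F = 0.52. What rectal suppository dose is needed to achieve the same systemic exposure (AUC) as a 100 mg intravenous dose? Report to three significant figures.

For equal systemic exposure: F × D_ev = D_iv
D_ev = D_iv / F = 100 / 0.52 = 192.308 mg

D_rectal = 192 mg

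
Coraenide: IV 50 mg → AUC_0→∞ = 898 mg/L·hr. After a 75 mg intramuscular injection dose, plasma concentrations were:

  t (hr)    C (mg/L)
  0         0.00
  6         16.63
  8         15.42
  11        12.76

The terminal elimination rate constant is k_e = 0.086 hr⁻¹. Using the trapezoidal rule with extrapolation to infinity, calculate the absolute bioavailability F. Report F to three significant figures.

F = 0.202

Trapezoidal AUC_0→11 (intramuscular injection):
  [0→6]: (0.00+16.63)/2 × 6 = 49.89
  [6→8]: (16.63+15.42)/2 × 2 = 32.05
  [8→11]: (15.42+12.76)/2 × 3 = 42.27
  Sum = 124.21 mg/L·hr
Tail: C_last/k_e = 12.76/0.086 = 148.372
AUC_0→∞ (intramuscular injection) = 124.21 + 148.372 = 272.582 mg/L·hr
F = (AUC_ev/D_ev)/(AUC_iv/D_iv) = (272.582/75)/(898/50) = 3.63443/17.96 = 0.2024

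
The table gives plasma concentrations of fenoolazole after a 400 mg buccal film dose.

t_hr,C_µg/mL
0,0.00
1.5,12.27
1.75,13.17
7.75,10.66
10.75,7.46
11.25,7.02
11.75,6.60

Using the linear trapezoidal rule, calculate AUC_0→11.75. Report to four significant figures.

Trapezoidal AUC_0→11.75:
  [0→1.5]: (0.00+12.27)/2 × 1.5 = 9.2025
  [1.5→1.75]: (12.27+13.17)/2 × 0.25 = 3.18
  [1.75→7.75]: (13.17+10.66)/2 × 6 = 71.49
  [7.75→10.75]: (10.66+7.46)/2 × 3 = 27.18
  [10.75→11.25]: (7.46+7.02)/2 × 0.5 = 3.62
  [11.25→11.75]: (7.02+6.60)/2 × 0.5 = 3.405
  Sum = 118.0775 µg/mL·hr

AUC = 118.1 µg/mL·hr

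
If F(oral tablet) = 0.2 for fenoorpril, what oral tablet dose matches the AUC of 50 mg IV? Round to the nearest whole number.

For equal systemic exposure: F × D_ev = D_iv
D_ev = D_iv / F = 50 / 0.2 = 250 mg

D_oral = 250 mg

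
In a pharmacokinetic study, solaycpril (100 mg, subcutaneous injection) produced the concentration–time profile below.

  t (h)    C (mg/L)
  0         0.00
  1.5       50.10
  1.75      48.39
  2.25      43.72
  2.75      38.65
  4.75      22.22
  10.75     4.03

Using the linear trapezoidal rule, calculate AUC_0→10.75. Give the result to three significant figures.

Trapezoidal AUC_0→10.75:
  [0→1.5]: (0.00+50.10)/2 × 1.5 = 37.575
  [1.5→1.75]: (50.10+48.39)/2 × 0.25 = 12.31125
  [1.75→2.25]: (48.39+43.72)/2 × 0.5 = 23.0275
  [2.25→2.75]: (43.72+38.65)/2 × 0.5 = 20.5925
  [2.75→4.75]: (38.65+22.22)/2 × 2 = 60.87
  [4.75→10.75]: (22.22+4.03)/2 × 6 = 78.75
  Sum = 233.12625 mg/L·h

AUC = 233 mg/L·h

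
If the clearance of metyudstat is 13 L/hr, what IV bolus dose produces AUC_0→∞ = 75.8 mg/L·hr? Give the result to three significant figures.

Dose = 985 mg

Dose_iv = CL × AUC_0→∞
     = 13 × 75.8 = 985.4 mg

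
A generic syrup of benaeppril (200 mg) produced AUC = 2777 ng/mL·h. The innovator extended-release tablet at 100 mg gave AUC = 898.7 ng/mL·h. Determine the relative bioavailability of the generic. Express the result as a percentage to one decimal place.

F_rel = 154.5%

F_rel = (AUC_test/D_test) / (AUC_ref/D_ref)
      = (2777/200) / (898.7/100)
      = 13.885 / 8.987 = 1.5450 = 154.50%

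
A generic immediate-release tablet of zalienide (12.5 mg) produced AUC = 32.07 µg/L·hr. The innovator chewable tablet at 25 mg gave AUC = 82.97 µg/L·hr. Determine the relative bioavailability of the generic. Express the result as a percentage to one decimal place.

F_rel = 77.3%

F_rel = (AUC_test/D_test) / (AUC_ref/D_ref)
      = (32.07/12.5) / (82.97/25)
      = 2.5656 / 3.3188 = 0.7731 = 77.31%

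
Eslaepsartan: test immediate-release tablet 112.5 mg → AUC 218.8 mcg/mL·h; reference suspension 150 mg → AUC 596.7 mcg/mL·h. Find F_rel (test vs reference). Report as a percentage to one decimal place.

F_rel = 48.9%

F_rel = (AUC_test/D_test) / (AUC_ref/D_ref)
      = (218.8/112.5) / (596.7/150)
      = 1.94489 / 3.978 = 0.4889 = 48.89%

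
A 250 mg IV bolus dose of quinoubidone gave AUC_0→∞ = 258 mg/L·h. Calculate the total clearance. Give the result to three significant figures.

CL = 0.969 L/h

CL = Dose_iv / AUC_0→∞
   = 250 / 258 = 0.968992 L/h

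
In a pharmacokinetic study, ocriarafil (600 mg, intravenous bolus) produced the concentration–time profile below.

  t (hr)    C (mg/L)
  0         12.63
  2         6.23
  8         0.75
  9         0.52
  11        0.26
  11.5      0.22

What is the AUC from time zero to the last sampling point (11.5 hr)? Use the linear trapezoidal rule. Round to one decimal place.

Trapezoidal AUC_0→11.5:
  [0→2]: (12.63+6.23)/2 × 2 = 18.86
  [2→8]: (6.23+0.75)/2 × 6 = 20.94
  [8→9]: (0.75+0.52)/2 × 1 = 0.635
  [9→11]: (0.52+0.26)/2 × 2 = 0.78
  [11→11.5]: (0.26+0.22)/2 × 0.5 = 0.12
  Sum = 41.335 mg/L·hr

AUC = 41.3 mg/L·hr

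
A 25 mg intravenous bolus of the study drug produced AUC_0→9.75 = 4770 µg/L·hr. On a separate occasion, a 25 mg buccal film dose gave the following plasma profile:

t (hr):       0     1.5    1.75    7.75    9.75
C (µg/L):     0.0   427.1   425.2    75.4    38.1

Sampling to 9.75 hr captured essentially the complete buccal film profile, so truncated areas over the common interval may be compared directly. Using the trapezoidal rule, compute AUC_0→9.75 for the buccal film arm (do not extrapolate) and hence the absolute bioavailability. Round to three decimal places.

F = 0.428

Trapezoidal AUC_0→9.75 (buccal film):
  [0→1.5]: (0.0+427.1)/2 × 1.5 = 320.325
  [1.5→1.75]: (427.1+425.2)/2 × 0.25 = 106.5375
  [1.75→7.75]: (425.2+75.4)/2 × 6 = 1501.8
  [7.75→9.75]: (75.4+38.1)/2 × 2 = 113.5
  Sum = 2042.1625 µg/L·hr
F = (AUC_ev/D_ev)/(AUC_iv/D_iv) = (2042.1625/25)/(4770/25) = 81.6865/190.8 = 0.4281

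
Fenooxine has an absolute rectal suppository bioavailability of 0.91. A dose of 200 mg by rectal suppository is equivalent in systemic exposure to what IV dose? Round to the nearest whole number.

D_iv = 182 mg

Systemic exposure from an extravascular dose = F × D_ev, so the equivalent IV dose is F × D_ev.
D_iv = F × D_ev = 0.91 × 200 = 182 mg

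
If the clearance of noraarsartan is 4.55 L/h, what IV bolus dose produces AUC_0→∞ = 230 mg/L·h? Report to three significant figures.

Dose = 1050 mg

Dose_iv = CL × AUC_0→∞
     = 4.55 × 230 = 1046.5 mg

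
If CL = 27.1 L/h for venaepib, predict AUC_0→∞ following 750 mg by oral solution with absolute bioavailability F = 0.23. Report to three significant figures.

AUC_0→∞ = F × Dose / CL
        = 0.23 × 750 / 27.1 = 6.36531 mg/L·h

AUC = 6.37 mg/L·h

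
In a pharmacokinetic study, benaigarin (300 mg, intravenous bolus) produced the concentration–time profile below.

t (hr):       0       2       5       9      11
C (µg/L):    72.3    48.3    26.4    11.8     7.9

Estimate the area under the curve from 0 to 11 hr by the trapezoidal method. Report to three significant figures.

Trapezoidal AUC_0→11:
  [0→2]: (72.3+48.3)/2 × 2 = 120.6
  [2→5]: (48.3+26.4)/2 × 3 = 112.05
  [5→9]: (26.4+11.8)/2 × 4 = 76.4
  [9→11]: (11.8+7.9)/2 × 2 = 19.7
  Sum = 328.75 µg/L·hr

AUC = 329 µg/L·hr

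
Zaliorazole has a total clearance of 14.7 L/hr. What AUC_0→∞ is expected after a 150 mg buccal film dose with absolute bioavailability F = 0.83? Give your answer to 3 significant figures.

AUC = 8.47 mg/L·hr

AUC_0→∞ = F × Dose / CL
        = 0.83 × 150 / 14.7 = 8.46939 mg/L·hr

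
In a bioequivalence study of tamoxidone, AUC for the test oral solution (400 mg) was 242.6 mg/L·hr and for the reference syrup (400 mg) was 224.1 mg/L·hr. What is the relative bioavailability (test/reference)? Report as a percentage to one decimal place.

F_rel = (AUC_test/D_test) / (AUC_ref/D_ref)
      = (242.6/400) / (224.1/400)
      = 0.6065 / 0.56025 = 1.0826 = 108.26%

F_rel = 108.3%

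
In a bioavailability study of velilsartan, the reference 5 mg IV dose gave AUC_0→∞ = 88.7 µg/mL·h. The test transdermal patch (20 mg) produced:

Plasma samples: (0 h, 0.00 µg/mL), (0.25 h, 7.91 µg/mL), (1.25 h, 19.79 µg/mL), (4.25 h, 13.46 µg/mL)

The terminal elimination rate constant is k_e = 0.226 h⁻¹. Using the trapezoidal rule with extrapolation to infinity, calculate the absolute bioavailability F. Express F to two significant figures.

F = 0.35

Trapezoidal AUC_0→4.25 (transdermal patch):
  [0→0.25]: (0.00+7.91)/2 × 0.25 = 0.98875
  [0.25→1.25]: (7.91+19.79)/2 × 1 = 13.85
  [1.25→4.25]: (19.79+13.46)/2 × 3 = 49.875
  Sum = 64.71375 µg/mL·h
Tail: C_last/k_e = 13.46/0.226 = 59.558
AUC_0→∞ (transdermal patch) = 64.71375 + 59.558 = 124.27175 µg/mL·h
F = (AUC_ev/D_ev)/(AUC_iv/D_iv) = (124.27175/20)/(88.7/5) = 6.2135875/17.74 = 0.3503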